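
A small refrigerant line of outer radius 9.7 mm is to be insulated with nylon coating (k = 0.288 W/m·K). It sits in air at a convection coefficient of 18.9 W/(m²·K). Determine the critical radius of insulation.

For a cylinder r_cr = k/h = 0.288/18.9
r_cr = 15.2 mm; since the bare radius (9.7 mm) is below r_cr, adding a thin layer of insulation will *increase* heat loss.

r_cr ≈ 15.2 mm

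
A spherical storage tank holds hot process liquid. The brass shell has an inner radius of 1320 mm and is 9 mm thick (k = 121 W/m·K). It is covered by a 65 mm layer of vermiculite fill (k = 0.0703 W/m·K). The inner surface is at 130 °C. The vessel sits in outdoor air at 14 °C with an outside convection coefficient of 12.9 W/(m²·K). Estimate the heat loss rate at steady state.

Radial (spherical) resistances in series:
R_brass shell = (1/1.32 − 1/1.329)/(4π×121) = 3.374×10^-6 K/W
R_vermiculite fill = (1/1.329 − 1/1.394)/(4π×0.0703) = 0.03972 K/W
R_outer film = 1/(h·4πr_o²) = 1/(12.9×4π×1.394²) = 0.003174 K/W
R_total = 0.04289 K/W
Q = ΔT/R_total = 116/0.04289

Q ≈ 2700 W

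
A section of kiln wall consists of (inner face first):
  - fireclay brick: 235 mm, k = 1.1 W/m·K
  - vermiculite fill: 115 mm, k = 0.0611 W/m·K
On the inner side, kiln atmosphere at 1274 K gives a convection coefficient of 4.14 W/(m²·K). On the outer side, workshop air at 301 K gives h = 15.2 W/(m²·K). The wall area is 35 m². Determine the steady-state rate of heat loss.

Thermal resistances in series:
R_inner film = 1/(h_i·A) = 1/(4.14×35) = 0.006901 K/W
R_fireclay brick = L/(kA) = 0.235/(1.1×35) = 0.006104 K/W
R_vermiculite fill = L/(kA) = 0.115/(0.0611×35) = 0.05378 K/W
R_outer film = 1/(h_o·A) = 1/(15.2×35) = 0.00188 K/W
R_total = 0.06866 K/W
Q = ΔT / R_total = 973 / 0.06866

Q ≈ 14200 W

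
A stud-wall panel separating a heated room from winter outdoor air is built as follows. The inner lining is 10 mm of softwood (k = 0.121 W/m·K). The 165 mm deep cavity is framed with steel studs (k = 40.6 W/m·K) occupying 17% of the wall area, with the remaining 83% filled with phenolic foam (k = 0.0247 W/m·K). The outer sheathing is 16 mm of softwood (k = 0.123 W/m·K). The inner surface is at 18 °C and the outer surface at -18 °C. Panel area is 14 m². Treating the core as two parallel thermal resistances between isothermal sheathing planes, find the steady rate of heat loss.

Sheathing layers in series; stud and cavity paths in parallel between them.
R_inner = 0.01/(0.121×14) = 0.005903 K/W
R_stud  = 0.165/(40.6×0.17×14) = 0.001708 K/W
R_cav   = 0.165/(0.0247×0.83×14) = 0.5749 K/W
1/R_core = 1/R_stud + 1/R_cav → R_core = 0.001703 K/W
R_outer = 0.016/(0.123×14) = 0.009292 K/W
R_total = 0.0169 K/W
Q = ΔT/R_total = 36/0.0169

Q ≈ 2130 W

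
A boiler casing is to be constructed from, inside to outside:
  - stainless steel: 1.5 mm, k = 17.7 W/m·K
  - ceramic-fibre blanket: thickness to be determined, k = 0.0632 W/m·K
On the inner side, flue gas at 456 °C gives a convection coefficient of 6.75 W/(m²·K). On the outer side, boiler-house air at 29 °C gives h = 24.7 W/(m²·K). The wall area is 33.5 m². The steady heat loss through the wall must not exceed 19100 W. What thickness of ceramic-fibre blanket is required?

Using the resistance-network approach (series):
R_inner film = 1/(h_i·A) = 1/(6.75×33.5) = 0.004422 K/W
R_stainless steel = L/(kA) = 0.0015/(17.7×33.5) = 2.53×10^-6 K/W
R_outer film = 1/(h_o·A) = 1/(24.7×33.5) = 0.001209 K/W
Sum of the known resistances R_other = 0.005633 K/W
Required total resistance R_tot = ΔT/Q_allow = 427/19100 = 0.02236 K/W
R_ceramic-fibre blanket = R_tot − R_other = 0.01672 K/W
L = R·k·A = 0.01672×0.0632×33.5

L ≈ 35.4 mm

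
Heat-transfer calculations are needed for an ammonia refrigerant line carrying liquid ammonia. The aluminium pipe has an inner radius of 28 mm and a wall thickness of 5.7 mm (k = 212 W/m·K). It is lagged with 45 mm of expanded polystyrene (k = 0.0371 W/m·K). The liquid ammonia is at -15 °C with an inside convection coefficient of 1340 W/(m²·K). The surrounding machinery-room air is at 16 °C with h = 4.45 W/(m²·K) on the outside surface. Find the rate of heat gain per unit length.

q′ ≈ 7.57 W/m

Treating each annulus and film as a series resistance:
R_inner film = 1/(h_i·2πr₁L) = 1/(1340×2π×0.028×1) = 0.004242 K/W
R_aluminium pipe wall = ln(33.7/28)/(2π×212×1) = 1.391×10^-4 K/W
R_expanded polystyrene = ln(78.7/33.7)/(2π×0.0371×1) = 3.638 K/W
R_outer film = 1/(h_o·2πr_oL) = 1/(4.45×2π×0.0787×1) = 0.4544 K/W
R_total = 4.097 K/W
Q = ΔT/R_total = 31/4.097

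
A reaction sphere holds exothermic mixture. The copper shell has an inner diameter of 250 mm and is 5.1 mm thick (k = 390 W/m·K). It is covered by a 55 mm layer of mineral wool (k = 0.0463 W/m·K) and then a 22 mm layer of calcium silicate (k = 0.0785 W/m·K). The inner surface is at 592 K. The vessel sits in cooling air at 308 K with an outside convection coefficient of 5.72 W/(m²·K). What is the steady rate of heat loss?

Spherical conduction: R = (1/r_in − 1/r_out)/(4πk) per layer; series-sum.
R_copper shell = (1/0.125 − 1/0.1301)/(4π×390) = 6.399×10^-5 K/W
R_mineral wool = (1/0.1301 − 1/0.1851)/(4π×0.0463) = 3.925 K/W
R_calcium silicate = (1/0.1851 − 1/0.2071)/(4π×0.0785) = 0.5818 K/W
R_outer film = 1/(h·4πr_o²) = 1/(5.72×4π×0.2071²) = 0.3244 K/W
R_total = 4.832 K/W
Q = ΔT/R_total = 284/4.832

Q ≈ 58.8 W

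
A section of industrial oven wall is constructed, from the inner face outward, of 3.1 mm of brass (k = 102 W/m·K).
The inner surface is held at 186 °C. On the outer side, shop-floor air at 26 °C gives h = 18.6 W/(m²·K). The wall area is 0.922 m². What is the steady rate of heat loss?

Series thermal resistances:
R_brass = L/(kA) = 0.0031/(102×0.922) = 3.296×10^-5 K/W
R_outer film = 1/(h_o·A) = 1/(18.6×0.922) = 0.05831 K/W
R_total = 0.05834 K/W
Q = ΔT / R_total = 160 / 0.05834

Q ≈ 2740 W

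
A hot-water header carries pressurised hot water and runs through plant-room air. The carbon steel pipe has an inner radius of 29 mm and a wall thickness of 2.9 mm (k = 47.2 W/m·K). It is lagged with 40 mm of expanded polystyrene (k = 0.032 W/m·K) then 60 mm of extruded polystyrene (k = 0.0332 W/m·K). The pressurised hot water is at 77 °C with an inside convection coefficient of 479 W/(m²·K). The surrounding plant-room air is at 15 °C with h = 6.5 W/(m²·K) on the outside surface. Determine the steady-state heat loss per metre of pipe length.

Per-layer cylindrical resistances, series-summed:
R_inner film = 1/(h_i·2πr₁L) = 1/(479×2π×0.029×1) = 0.01146 K/W
R_carbon steel pipe wall = ln(31.9/29)/(2π×47.2×1) = 3.214×10^-4 K/W
R_expanded polystyrene = ln(71.9/31.9)/(2π×0.032×1) = 4.042 K/W
R_extruded polystyrene = ln(131.9/71.9)/(2π×0.0332×1) = 2.909 K/W
R_outer film = 1/(h_o·2πr_oL) = 1/(6.5×2π×0.1319×1) = 0.1856 K/W
R_total = 7.148 K/W
Q = ΔT/R_total = 62/7.148

q′ ≈ 8.67 W/m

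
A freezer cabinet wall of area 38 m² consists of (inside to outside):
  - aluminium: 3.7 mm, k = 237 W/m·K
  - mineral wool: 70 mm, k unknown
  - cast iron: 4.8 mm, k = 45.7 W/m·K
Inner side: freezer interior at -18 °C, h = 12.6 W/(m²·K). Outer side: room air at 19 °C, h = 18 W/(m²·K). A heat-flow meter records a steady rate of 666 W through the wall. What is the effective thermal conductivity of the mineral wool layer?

Using the resistance-network approach (series):
R_inner film = 1/(h_i·A) = 1/(12.6×38) = 0.002089 K/W
R_aluminium = L/(kA) = 0.0037/(237×38) = 4.108×10^-7 K/W
R_cast iron = L/(kA) = 0.0048/(45.7×38) = 2.764×10^-6 K/W
R_outer film = 1/(h_o·A) = 1/(18×38) = 0.001462 K/W
Sum of known resistances R_other = 0.003554 K/W
Total R = ΔT/Q = 37/666 = 0.05556 K/W
R_mineral wool = R_total − R_other = 0.052 K/W
k = L/(R·A) = 0.07/(0.052×38)

k ≈ 0.0354 W/(m·K)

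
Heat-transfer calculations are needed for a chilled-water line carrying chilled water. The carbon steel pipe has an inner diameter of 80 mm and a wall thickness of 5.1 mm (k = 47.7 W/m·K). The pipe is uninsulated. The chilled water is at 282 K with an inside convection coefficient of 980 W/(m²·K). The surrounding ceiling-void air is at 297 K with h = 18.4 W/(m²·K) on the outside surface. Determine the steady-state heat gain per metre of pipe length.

Cylindrical conduction, so R = ln(r₂/r₁)/(2πkL) per layer, in series:
R_inner film = 1/(h_i·2πr₁L) = 1/(980×2π×0.04×1) = 0.00406 K/W
R_carbon steel pipe wall = ln(45.1/40)/(2π×47.7×1) = 4.004×10^-4 K/W
R_outer film = 1/(h_o·2πr_oL) = 1/(18.4×2π×0.0451×1) = 0.1918 K/W
R_total = 0.1963 K/W
Q = ΔT/R_total = 15/0.1963

q′ ≈ 76.4 W/m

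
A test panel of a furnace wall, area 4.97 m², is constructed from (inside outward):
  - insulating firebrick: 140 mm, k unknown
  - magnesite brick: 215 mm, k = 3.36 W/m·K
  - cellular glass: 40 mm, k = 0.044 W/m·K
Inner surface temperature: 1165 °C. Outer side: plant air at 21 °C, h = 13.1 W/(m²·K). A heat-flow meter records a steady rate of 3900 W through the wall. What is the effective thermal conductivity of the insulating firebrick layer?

Series thermal resistances:
R_magnesite brick = L/(kA) = 0.215/(3.36×4.97) = 0.01287 K/W
R_cellular glass = L/(kA) = 0.04/(0.044×4.97) = 0.1829 K/W
R_outer film = 1/(h_o·A) = 1/(13.1×4.97) = 0.01536 K/W
Sum of known resistances R_other = 0.2111 K/W
Total R = ΔT/Q = 1144/3900 = 0.2933 K/W
R_insulating firebrick = R_total − R_other = 0.08218 K/W
k = L/(R·A) = 0.14/(0.08218×4.97)

k ≈ 0.343 W/(m·K)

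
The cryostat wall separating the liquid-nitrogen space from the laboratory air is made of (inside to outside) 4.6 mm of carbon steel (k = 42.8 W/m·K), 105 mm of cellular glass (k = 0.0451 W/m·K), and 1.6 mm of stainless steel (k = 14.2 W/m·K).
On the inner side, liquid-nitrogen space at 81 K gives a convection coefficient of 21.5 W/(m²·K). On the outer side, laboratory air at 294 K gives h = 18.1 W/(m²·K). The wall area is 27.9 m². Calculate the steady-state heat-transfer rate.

Q ≈ 2450 W

Series thermal resistances:
R_inner film = 1/(h_i·A) = 1/(21.5×27.9) = 0.001667 K/W
R_carbon steel = L/(kA) = 0.0046/(42.8×27.9) = 3.852×10^-6 K/W
R_cellular glass = L/(kA) = 0.105/(0.0451×27.9) = 0.08345 K/W
R_stainless steel = L/(kA) = 0.0016/(14.2×27.9) = 4.039×10^-6 K/W
R_outer film = 1/(h_o·A) = 1/(18.1×27.9) = 0.00198 K/W
R_total = 0.0871 K/W
Q = ΔT / R_total = 213 / 0.0871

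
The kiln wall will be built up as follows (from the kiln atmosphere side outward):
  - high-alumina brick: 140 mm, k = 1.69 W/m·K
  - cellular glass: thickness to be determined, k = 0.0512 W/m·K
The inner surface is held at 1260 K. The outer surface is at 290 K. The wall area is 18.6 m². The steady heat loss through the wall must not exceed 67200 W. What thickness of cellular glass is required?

Series thermal resistances:
R_high-alumina brick = L/(kA) = 0.14/(1.69×18.6) = 0.004454 K/W
Sum of the known resistances R_other = 0.004454 K/W
Required total resistance R_tot = ΔT/Q_allow = 970/67200 = 0.01443 K/W
R_cellular glass = R_tot − R_other = 0.009981 K/W
L = R·k·A = 0.009981×0.0512×18.6

L ≈ 9.5 mm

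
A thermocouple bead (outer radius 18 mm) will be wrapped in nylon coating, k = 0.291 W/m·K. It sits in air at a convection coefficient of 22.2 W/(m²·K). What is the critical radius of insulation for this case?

For a sphere r_cr = 2k/h = 2×0.291/22.2
r_cr = 26.2 mm; since the bare radius (18 mm) is below r_cr, adding a thin layer of insulation will *increase* heat loss.

r_cr ≈ 26.2 mm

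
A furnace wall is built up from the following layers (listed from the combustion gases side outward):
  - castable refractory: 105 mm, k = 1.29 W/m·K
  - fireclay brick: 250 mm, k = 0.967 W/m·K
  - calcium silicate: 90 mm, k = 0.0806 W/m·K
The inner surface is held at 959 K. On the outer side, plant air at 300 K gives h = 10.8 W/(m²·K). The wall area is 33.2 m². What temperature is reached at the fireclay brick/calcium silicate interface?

Model the wall as resistances in series:
R_castable refractory = L/(kA) = 0.105/(1.29×33.2) = 0.002452 K/W
R_fireclay brick = L/(kA) = 0.25/(0.967×33.2) = 0.007787 K/W
R_calcium silicate = L/(kA) = 0.09/(0.0806×33.2) = 0.03363 K/W
R_outer film = 1/(h_o·A) = 1/(10.8×33.2) = 0.002789 K/W
R_total = 0.04666 K/W;  Q = ΔT/R_total = 659/0.04666 = 14120 W
T_interface = T_inner − Q·ΣR(inner→interface) = 959 − 14100×0.01024

T ≈ 814 K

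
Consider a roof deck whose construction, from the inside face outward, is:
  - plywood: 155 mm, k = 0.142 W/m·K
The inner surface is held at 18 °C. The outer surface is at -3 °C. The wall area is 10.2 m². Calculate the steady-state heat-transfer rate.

Q ≈ 196 W

Series thermal resistances:
R_plywood = L/(kA) = 0.155/(0.142×10.2) = 0.107 K/W
R_total = 0.107 K/W
Q = ΔT / R_total = 21 / 0.107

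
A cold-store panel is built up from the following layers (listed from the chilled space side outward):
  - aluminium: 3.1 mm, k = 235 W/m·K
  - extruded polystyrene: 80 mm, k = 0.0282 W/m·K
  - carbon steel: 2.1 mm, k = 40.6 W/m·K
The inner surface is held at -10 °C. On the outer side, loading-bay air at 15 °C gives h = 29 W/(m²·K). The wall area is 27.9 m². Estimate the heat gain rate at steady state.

Q ≈ 243 W

Treating each layer as a thermal resistance in series:
R_aluminium = L/(kA) = 0.0031/(235×27.9) = 4.728×10^-7 K/W
R_extruded polystyrene = L/(kA) = 0.08/(0.0282×27.9) = 0.1017 K/W
R_carbon steel = L/(kA) = 0.0021/(40.6×27.9) = 1.854×10^-6 K/W
R_outer film = 1/(h_o·A) = 1/(29×27.9) = 0.001236 K/W
R_total = 0.1029 K/W
Q = ΔT / R_total = 25 / 0.1029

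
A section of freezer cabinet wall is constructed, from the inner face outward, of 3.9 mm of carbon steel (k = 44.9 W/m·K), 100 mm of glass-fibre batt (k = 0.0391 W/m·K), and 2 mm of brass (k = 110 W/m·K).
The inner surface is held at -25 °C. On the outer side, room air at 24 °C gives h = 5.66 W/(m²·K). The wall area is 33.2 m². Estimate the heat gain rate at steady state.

Treating each layer as a thermal resistance in series:
R_carbon steel = L/(kA) = 0.0039/(44.9×33.2) = 2.616×10^-6 K/W
R_glass-fibre batt = L/(kA) = 0.1/(0.0391×33.2) = 0.07703 K/W
R_brass = L/(kA) = 0.002/(110×33.2) = 5.476×10^-7 K/W
R_outer film = 1/(h_o·A) = 1/(5.66×33.2) = 0.005322 K/W
R_total = 0.08236 K/W
Q = ΔT / R_total = 49 / 0.08236

Q ≈ 595 W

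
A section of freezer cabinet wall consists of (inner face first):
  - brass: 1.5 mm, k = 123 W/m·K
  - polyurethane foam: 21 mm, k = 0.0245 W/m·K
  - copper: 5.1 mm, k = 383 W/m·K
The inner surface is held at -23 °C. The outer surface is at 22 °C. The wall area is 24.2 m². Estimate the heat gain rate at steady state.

Q ≈ 1270 W

Using the resistance-network approach (series):
R_brass = L/(kA) = 0.0015/(123×24.2) = 5.039×10^-7 K/W
R_polyurethane foam = L/(kA) = 0.021/(0.0245×24.2) = 0.03542 K/W
R_copper = L/(kA) = 0.0051/(383×24.2) = 5.502×10^-7 K/W
R_total = 0.03542 K/W
Q = ΔT / R_total = 45 / 0.03542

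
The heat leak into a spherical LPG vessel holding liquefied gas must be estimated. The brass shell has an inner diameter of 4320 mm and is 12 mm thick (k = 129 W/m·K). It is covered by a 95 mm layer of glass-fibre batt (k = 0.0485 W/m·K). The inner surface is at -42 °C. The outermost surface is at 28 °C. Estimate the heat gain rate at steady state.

For a spherical shell R = (1/r₁ − 1/r₂)/(4πk); film R = 1/(h·4πr²). In series:
R_brass shell = (1/2.16 − 1/2.172)/(4π×129) = 1.578×10^-6 K/W
R_glass-fibre batt = (1/2.172 − 1/2.267)/(4π×0.0485) = 0.03166 K/W
R_total = 0.03166 K/W
Q = ΔT/R_total = 70/0.03166

Q ≈ 2210 W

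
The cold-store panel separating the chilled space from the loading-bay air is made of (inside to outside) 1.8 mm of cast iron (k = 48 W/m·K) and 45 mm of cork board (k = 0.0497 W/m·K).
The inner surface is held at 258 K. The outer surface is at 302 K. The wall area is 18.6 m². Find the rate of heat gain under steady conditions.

Q ≈ 904 W

Using the resistance-network approach (series):
R_cast iron = L/(kA) = 0.0018/(48×18.6) = 2.016×10^-6 K/W
R_cork board = L/(kA) = 0.045/(0.0497×18.6) = 0.04868 K/W
R_total = 0.04868 K/W
Q = ΔT / R_total = 44 / 0.04868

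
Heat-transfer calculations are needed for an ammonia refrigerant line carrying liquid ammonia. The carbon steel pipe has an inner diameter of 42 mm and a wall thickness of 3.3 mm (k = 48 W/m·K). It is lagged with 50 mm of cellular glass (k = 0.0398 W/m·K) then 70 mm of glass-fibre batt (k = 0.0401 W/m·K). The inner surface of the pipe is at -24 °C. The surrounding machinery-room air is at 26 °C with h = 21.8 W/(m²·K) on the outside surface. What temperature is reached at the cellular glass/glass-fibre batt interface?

Cylindrical conduction, so R = ln(r₂/r₁)/(2πkL) per layer, in series:
R_carbon steel pipe wall = ln(24.3/21)/(2π×48×1) = 4.839×10^-4 K/W
R_cellular glass = ln(74.3/24.3)/(2π×0.0398×1) = 4.469 K/W
R_glass-fibre batt = ln(144.3/74.3)/(2π×0.0401×1) = 2.635 K/W
R_outer film = 1/(h_o·2πr_oL) = 1/(21.8×2π×0.1443×1) = 0.05059 K/W
R_total = 7.155 K/W
Q = ΔT/R_total = 50/7.155
Q = 6.99 W/m
T_interface = T_inner + Q·ΣR(inner→interface) = -24 + 6.99×4.47

T ≈ 7.24 °C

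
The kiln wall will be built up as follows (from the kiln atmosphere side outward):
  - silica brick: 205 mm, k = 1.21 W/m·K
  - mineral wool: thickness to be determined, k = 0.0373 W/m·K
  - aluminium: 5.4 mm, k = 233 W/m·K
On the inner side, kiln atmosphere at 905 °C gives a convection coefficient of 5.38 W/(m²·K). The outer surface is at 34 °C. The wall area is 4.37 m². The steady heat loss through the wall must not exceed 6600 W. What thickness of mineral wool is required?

Thermal resistances in series:
R_inner film = 1/(h_i·A) = 1/(5.38×4.37) = 0.04253 K/W
R_silica brick = L/(kA) = 0.205/(1.21×4.37) = 0.03877 K/W
R_aluminium = L/(kA) = 0.0054/(233×4.37) = 5.303×10^-6 K/W
Sum of the known resistances R_other = 0.08131 K/W
Required total resistance R_tot = ΔT/Q_allow = 871/6600 = 0.132 K/W
R_mineral wool = R_tot − R_other = 0.05066 K/W
L = R·k·A = 0.05066×0.0373×4.37

L ≈ 8.26 mm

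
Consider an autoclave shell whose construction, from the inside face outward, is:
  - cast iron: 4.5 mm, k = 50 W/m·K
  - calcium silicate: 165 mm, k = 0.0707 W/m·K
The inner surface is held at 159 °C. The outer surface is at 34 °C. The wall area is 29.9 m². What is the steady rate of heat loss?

Treating each layer as a thermal resistance in series:
R_cast iron = L/(kA) = 0.0045/(50×29.9) = 3.01×10^-6 K/W
R_calcium silicate = L/(kA) = 0.165/(0.0707×29.9) = 0.07805 K/W
R_total = 0.07806 K/W
Q = ΔT / R_total = 125 / 0.07806

Q ≈ 1600 W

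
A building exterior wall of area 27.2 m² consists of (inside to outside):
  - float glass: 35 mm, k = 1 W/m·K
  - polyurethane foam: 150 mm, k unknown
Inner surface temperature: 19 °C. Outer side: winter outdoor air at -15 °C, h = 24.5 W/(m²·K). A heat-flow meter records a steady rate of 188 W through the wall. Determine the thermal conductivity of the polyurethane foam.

Using the resistance-network approach (series):
R_float glass = L/(kA) = 0.035/(1×27.2) = 0.001287 K/W
R_outer film = 1/(h_o·A) = 1/(24.5×27.2) = 0.001501 K/W
Sum of known resistances R_other = 0.002787 K/W
Total R = ΔT/Q = 34/188 = 0.1809 K/W
R_polyurethane foam = R_total − R_other = 0.1781 K/W
k = L/(R·A) = 0.15/(0.1781×27.2)

k ≈ 0.031 W/(m·K)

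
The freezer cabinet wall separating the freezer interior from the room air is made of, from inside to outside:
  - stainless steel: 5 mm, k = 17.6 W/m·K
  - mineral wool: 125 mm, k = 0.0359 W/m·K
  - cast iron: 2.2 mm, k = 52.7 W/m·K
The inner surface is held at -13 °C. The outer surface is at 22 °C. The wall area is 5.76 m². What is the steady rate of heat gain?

Q ≈ 57.9 W

Model the wall as resistances in series:
R_stainless steel = L/(kA) = 0.005/(17.6×5.76) = 4.932×10^-5 K/W
R_mineral wool = L/(kA) = 0.125/(0.0359×5.76) = 0.6045 K/W
R_cast iron = L/(kA) = 0.0022/(52.7×5.76) = 7.248×10^-6 K/W
R_total = 0.6046 K/W
Q = ΔT / R_total = 35 / 0.6046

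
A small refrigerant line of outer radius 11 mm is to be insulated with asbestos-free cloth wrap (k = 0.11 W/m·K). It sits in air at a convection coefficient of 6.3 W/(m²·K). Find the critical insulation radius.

For a cylinder r_cr = k/h = 0.11/6.3
r_cr = 17.5 mm; since the bare radius (11 mm) is below r_cr, adding a thin layer of insulation will *increase* heat loss.

r_cr ≈ 17.5 mm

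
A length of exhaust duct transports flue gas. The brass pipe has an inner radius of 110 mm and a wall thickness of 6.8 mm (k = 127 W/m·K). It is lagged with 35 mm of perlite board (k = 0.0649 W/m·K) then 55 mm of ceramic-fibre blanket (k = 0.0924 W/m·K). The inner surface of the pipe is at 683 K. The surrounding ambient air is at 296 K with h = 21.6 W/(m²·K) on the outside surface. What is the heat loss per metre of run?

q′ ≈ 320 W/m

For a radial system each layer contributes R = ln(r_out/r_in)/(2πkL); films add R = 1/(hA).
R_brass pipe wall = ln(116.8/110)/(2π×127×1) = 7.517×10^-5 K/W
R_perlite board = ln(151.8/116.8)/(2π×0.0649×1) = 0.6428 K/W
R_ceramic-fibre blanket = ln(206.8/151.8)/(2π×0.0924×1) = 0.5326 K/W
R_outer film = 1/(h_o·2πr_oL) = 1/(21.6×2π×0.2068×1) = 0.03563 K/W
R_total = 1.211 K/W
Q = ΔT/R_total = 387/1.211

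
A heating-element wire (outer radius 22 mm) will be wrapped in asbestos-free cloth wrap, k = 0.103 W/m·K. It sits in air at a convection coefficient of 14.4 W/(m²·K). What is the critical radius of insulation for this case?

r_cr ≈ 7.15 mm

For a cylinder r_cr = k/h = 0.103/14.4
r_cr = 7.15 mm; since the bare radius (22 mm) is above r_cr, any added insulation will reduce heat loss.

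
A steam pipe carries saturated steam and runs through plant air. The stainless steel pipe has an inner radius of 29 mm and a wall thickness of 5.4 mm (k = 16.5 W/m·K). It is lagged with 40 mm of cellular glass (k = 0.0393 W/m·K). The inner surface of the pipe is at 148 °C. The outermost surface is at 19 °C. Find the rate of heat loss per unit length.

q′ ≈ 41.3 W/m

Treating each annulus and film as a series resistance:
R_stainless steel pipe wall = ln(34.4/29)/(2π×16.5×1) = 0.001647 K/W
R_cellular glass = ln(74.4/34.4)/(2π×0.0393×1) = 3.124 K/W
R_total = 3.126 K/W
Q = ΔT/R_total = 129/3.126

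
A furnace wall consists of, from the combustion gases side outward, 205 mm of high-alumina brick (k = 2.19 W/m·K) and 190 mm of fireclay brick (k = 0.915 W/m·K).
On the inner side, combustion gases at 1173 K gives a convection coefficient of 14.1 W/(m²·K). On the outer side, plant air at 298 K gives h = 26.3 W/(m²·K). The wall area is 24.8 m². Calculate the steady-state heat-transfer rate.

Q ≈ 52900 W

Series thermal resistances:
R_inner film = 1/(h_i·A) = 1/(14.1×24.8) = 0.00286 K/W
R_high-alumina brick = L/(kA) = 0.205/(2.19×24.8) = 0.003774 K/W
R_fireclay brick = L/(kA) = 0.19/(0.915×24.8) = 0.008373 K/W
R_outer film = 1/(h_o·A) = 1/(26.3×24.8) = 0.001533 K/W
R_total = 0.01654 K/W
Q = ΔT / R_total = 875 / 0.01654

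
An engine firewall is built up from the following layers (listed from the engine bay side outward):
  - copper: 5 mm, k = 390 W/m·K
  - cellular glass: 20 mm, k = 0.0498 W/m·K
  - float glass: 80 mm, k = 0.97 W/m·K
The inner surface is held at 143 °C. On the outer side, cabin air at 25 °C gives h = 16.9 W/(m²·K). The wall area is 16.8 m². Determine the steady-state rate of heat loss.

Q ≈ 3650 W

Thermal resistances in series:
R_copper = L/(kA) = 0.005/(390×16.8) = 7.631×10^-7 K/W
R_cellular glass = L/(kA) = 0.02/(0.0498×16.8) = 0.02391 K/W
R_float glass = L/(kA) = 0.08/(0.97×16.8) = 0.004909 K/W
R_outer film = 1/(h_o·A) = 1/(16.9×16.8) = 0.003522 K/W
R_total = 0.03234 K/W
Q = ΔT / R_total = 118 / 0.03234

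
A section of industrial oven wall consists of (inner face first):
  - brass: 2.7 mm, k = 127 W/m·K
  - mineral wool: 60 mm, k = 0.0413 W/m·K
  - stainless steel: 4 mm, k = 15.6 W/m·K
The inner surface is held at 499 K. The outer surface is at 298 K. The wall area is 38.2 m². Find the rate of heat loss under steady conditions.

Q ≈ 5280 W

Thermal resistances in series:
R_brass = L/(kA) = 0.0027/(127×38.2) = 5.565×10^-7 K/W
R_mineral wool = L/(kA) = 0.06/(0.0413×38.2) = 0.03803 K/W
R_stainless steel = L/(kA) = 0.004/(15.6×38.2) = 6.712×10^-6 K/W
R_total = 0.03804 K/W
Q = ΔT / R_total = 201 / 0.03804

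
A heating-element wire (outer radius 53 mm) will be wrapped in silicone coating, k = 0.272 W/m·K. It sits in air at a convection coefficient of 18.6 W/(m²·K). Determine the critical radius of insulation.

For a cylinder r_cr = k/h = 0.272/18.6
r_cr = 14.6 mm; since the bare radius (53 mm) is above r_cr, any added insulation will reduce heat loss.

r_cr ≈ 14.6 mm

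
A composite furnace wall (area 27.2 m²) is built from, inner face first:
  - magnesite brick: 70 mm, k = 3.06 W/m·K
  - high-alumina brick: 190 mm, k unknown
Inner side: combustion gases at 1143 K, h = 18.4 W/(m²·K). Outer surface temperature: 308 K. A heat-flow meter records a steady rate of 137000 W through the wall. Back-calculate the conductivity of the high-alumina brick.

k ≈ 2.15 W/(m·K)

Model the wall as resistances in series:
R_inner film = 1/(h_i·A) = 1/(18.4×27.2) = 0.001998 K/W
R_magnesite brick = L/(kA) = 0.07/(3.06×27.2) = 8.41×10^-4 K/W
Sum of known resistances R_other = 0.002839 K/W
Total R = ΔT/Q = 835/137000 = 0.006095 K/W
R_high-alumina brick = R_total − R_other = 0.003256 K/W
k = L/(R·A) = 0.19/(0.003256×27.2)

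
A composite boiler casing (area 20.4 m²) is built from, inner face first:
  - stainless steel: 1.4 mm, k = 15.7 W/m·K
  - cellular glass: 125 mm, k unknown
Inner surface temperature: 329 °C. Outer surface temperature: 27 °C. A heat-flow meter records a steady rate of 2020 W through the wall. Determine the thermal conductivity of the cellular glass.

Using the resistance-network approach (series):
R_stainless steel = L/(kA) = 0.0014/(15.7×20.4) = 4.371×10^-6 K/W
Sum of known resistances R_other = 4.371×10^-6 K/W
Total R = ΔT/Q = 302/2020 = 0.1495 K/W
R_cellular glass = R_total − R_other = 0.1495 K/W
k = L/(R·A) = 0.125/(0.1495×20.4)

k ≈ 0.041 W/(m·K)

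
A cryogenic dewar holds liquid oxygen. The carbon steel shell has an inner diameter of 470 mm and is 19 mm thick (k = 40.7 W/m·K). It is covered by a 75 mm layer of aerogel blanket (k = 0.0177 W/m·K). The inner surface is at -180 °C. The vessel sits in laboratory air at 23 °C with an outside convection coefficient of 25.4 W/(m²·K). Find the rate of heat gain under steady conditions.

Q ≈ 49.9 W

Spherical conduction: R = (1/r_in − 1/r_out)/(4πk) per layer; series-sum.
R_carbon steel shell = (1/0.235 − 1/0.254)/(4π×40.7) = 6.224×10^-4 K/W
R_aerogel blanket = (1/0.254 − 1/0.329)/(4π×0.0177) = 4.035 K/W
R_outer film = 1/(h·4πr_o²) = 1/(25.4×4π×0.329²) = 0.02894 K/W
R_total = 4.065 K/W
Q = ΔT/R_total = 203/4.065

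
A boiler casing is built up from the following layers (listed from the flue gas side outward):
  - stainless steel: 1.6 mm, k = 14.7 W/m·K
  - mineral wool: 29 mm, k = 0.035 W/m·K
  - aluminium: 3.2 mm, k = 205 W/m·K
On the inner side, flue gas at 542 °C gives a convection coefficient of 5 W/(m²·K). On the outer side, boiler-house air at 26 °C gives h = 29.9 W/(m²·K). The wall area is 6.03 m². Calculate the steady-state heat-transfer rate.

Series thermal resistances:
R_inner film = 1/(h_i·A) = 1/(5×6.03) = 0.03317 K/W
R_stainless steel = L/(kA) = 0.0016/(14.7×6.03) = 1.805×10^-5 K/W
R_mineral wool = L/(kA) = 0.029/(0.035×6.03) = 0.1374 K/W
R_aluminium = L/(kA) = 0.0032/(205×6.03) = 2.589×10^-6 K/W
R_outer film = 1/(h_o·A) = 1/(29.9×6.03) = 0.005546 K/W
R_total = 0.1761 K/W
Q = ΔT / R_total = 516 / 0.1761

Q ≈ 2930 W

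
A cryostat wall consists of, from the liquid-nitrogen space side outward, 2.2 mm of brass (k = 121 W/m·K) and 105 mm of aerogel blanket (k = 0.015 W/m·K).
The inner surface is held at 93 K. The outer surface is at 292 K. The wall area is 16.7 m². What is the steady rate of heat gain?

Q ≈ 475 W

Thermal resistances in series:
R_brass = L/(kA) = 0.0022/(121×16.7) = 1.089×10^-6 K/W
R_aerogel blanket = L/(kA) = 0.105/(0.015×16.7) = 0.4192 K/W
R_total = 0.4192 K/W
Q = ΔT / R_total = 199 / 0.4192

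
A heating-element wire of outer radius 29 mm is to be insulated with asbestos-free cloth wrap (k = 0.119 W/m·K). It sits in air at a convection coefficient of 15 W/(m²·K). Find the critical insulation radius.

r_cr ≈ 7.93 mm

For a cylinder r_cr = k/h = 0.119/15
r_cr = 7.93 mm; since the bare radius (29 mm) is above r_cr, any added insulation will reduce heat loss.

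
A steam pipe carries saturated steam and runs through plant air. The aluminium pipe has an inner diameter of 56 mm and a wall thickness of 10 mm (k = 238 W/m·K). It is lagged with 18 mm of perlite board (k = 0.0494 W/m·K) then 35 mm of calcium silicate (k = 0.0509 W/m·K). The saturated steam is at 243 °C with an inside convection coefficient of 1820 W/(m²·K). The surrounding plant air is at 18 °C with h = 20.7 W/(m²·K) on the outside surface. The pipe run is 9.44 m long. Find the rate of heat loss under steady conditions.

Q ≈ 744 W

Treating each annulus and film as a series resistance:
R_inner film = 1/(h_i·2πr₁L) = 1/(1820×2π×0.028×9.44) = 3.308×10^-4 K/W
R_aluminium pipe wall = ln(38/28)/(2π×238×9.44) = 2.163×10^-5 K/W
R_perlite board = ln(56/38)/(2π×0.0494×9.44) = 0.1323 K/W
R_calcium silicate = ln(91/56)/(2π×0.0509×9.44) = 0.1608 K/W
R_outer film = 1/(h_o·2πr_oL) = 1/(20.7×2π×0.091×9.44) = 0.00895 K/W
R_total = 0.3025 K/W
Q = ΔT/R_total = 225/0.3025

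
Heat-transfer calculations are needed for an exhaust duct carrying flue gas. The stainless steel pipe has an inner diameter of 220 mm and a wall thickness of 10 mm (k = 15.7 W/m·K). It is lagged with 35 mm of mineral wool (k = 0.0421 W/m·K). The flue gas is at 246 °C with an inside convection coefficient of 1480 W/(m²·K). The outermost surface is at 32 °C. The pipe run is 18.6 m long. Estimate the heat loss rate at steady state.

For a radial system each layer contributes R = ln(r_out/r_in)/(2πkL); films add R = 1/(hA).
R_inner film = 1/(h_i·2πr₁L) = 1/(1480×2π×0.11×18.6) = 5.256×10^-5 K/W
R_stainless steel pipe wall = ln(120/110)/(2π×15.7×18.6) = 4.742×10^-5 K/W
R_mineral wool = ln(155/120)/(2π×0.0421×18.6) = 0.05202 K/W
R_total = 0.05212 K/W
Q = ΔT/R_total = 214/0.05212

Q ≈ 4110 W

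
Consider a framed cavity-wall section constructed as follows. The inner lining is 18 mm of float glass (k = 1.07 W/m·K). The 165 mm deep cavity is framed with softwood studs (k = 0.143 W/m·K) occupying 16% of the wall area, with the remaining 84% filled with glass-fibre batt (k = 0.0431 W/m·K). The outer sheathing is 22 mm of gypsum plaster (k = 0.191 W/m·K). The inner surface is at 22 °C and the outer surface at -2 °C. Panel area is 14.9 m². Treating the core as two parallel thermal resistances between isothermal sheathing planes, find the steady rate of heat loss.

Q ≈ 122 W

Sheathing layers in series; stud and cavity paths in parallel between them.
R_inner = 0.018/(1.07×14.9) = 0.001129 K/W
R_stud  = 0.165/(0.143×0.16×14.9) = 0.484 K/W
R_cav   = 0.165/(0.0431×0.84×14.9) = 0.3059 K/W
1/R_core = 1/R_stud + 1/R_cav → R_core = 0.1874 K/W
R_outer = 0.022/(0.191×14.9) = 0.00773 K/W
R_total = 0.1963 K/W
Q = ΔT/R_total = 24/0.1963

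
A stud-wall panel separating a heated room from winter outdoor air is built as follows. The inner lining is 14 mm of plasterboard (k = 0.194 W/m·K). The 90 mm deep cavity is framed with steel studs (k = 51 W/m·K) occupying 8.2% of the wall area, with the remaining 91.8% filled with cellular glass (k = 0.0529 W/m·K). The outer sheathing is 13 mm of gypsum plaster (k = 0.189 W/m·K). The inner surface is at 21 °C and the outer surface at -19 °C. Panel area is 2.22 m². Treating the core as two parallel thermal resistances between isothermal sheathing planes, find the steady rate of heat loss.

Sheathing layers in series; stud and cavity paths in parallel between them.
R_inner = 0.014/(0.194×2.22) = 0.03251 K/W
R_stud  = 0.09/(51×0.082×2.22) = 0.009694 K/W
R_cav   = 0.09/(0.0529×0.918×2.22) = 0.8348 K/W
1/R_core = 1/R_stud + 1/R_cav → R_core = 0.009583 K/W
R_outer = 0.013/(0.189×2.22) = 0.03098 K/W
R_total = 0.07307 K/W
Q = ΔT/R_total = 40/0.07307

Q ≈ 547 W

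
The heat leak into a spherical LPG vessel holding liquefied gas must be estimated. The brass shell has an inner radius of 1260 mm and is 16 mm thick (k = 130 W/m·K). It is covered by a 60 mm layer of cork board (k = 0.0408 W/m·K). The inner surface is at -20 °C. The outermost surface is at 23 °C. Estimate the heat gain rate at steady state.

Q ≈ 626 W

Spherical conduction: R = (1/r_in − 1/r_out)/(4πk) per layer; series-sum.
R_brass shell = (1/1.26 − 1/1.276)/(4π×130) = 6.092×10^-6 K/W
R_cork board = (1/1.276 − 1/1.336)/(4π×0.0408) = 0.06865 K/W
R_total = 0.06865 K/W
Q = ΔT/R_total = 43/0.06865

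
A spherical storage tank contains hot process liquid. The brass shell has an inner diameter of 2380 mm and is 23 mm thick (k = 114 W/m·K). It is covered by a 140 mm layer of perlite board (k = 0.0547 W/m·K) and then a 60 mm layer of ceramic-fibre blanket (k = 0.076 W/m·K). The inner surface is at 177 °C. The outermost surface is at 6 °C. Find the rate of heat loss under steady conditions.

For a spherical shell R = (1/r₁ − 1/r₂)/(4πk); film R = 1/(h·4πr²). In series:
R_brass shell = (1/1.19 − 1/1.213)/(4π×114) = 1.112×10^-5 K/W
R_perlite board = (1/1.213 − 1/1.353)/(4π×0.0547) = 0.1241 K/W
R_ceramic-fibre blanket = (1/1.353 − 1/1.413)/(4π×0.076) = 0.03286 K/W
R_total = 0.157 K/W
Q = ΔT/R_total = 171/0.157

Q ≈ 1090 W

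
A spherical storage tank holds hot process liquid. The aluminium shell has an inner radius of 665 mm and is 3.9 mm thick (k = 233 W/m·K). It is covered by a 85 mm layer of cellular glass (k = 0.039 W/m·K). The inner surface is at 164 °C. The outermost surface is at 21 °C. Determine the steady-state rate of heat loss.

Q ≈ 416 W

Each spherical layer contributes R = (1/r_i − 1/r_o)/(4πk):
R_aluminium shell = (1/0.665 − 1/0.6689)/(4π×233) = 2.994×10^-6 K/W
R_cellular glass = (1/0.6689 − 1/0.7539)/(4π×0.039) = 0.3439 K/W
R_total = 0.3439 K/W
Q = ΔT/R_total = 143/0.3439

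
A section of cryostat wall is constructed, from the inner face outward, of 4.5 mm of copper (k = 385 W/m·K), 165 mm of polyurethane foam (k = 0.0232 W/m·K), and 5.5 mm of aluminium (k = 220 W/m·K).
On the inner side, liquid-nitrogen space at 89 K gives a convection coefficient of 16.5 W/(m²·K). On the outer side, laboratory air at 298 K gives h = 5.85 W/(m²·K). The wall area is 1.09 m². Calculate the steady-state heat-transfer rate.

Model the wall as resistances in series:
R_inner film = 1/(h_i·A) = 1/(16.5×1.09) = 0.0556 K/W
R_copper = L/(kA) = 0.0045/(385×1.09) = 1.072×10^-5 K/W
R_polyurethane foam = L/(kA) = 0.165/(0.0232×1.09) = 6.525 K/W
R_aluminium = L/(kA) = 0.0055/(220×1.09) = 2.294×10^-5 K/W
R_outer film = 1/(h_o·A) = 1/(5.85×1.09) = 0.1568 K/W
R_total = 6.737 K/W
Q = ΔT / R_total = 209 / 6.737

Q ≈ 31 W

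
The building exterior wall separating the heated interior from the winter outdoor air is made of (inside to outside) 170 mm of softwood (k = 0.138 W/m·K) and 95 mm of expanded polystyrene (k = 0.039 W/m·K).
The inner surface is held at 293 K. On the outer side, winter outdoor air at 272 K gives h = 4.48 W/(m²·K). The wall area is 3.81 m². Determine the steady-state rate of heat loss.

Q ≈ 20.6 W

Treating each layer as a thermal resistance in series:
R_softwood = L/(kA) = 0.17/(0.138×3.81) = 0.3233 K/W
R_expanded polystyrene = L/(kA) = 0.095/(0.039×3.81) = 0.6393 K/W
R_outer film = 1/(h_o·A) = 1/(4.48×3.81) = 0.05859 K/W
R_total = 1.021 K/W
Q = ΔT / R_total = 21 / 1.021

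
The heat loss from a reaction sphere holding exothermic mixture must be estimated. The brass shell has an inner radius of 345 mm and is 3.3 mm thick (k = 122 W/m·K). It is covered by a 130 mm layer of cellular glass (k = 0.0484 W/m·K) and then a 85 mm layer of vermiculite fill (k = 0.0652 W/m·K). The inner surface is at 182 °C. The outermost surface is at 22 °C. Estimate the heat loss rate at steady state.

Each spherical layer contributes R = (1/r_i − 1/r_o)/(4πk):
R_brass shell = (1/0.345 − 1/0.3483)/(4π×122) = 1.791×10^-5 K/W
R_cellular glass = (1/0.3483 − 1/0.4783)/(4π×0.0484) = 1.283 K/W
R_vermiculite fill = (1/0.4783 − 1/0.5633)/(4π×0.0652) = 0.3851 K/W
R_total = 1.668 K/W
Q = ΔT/R_total = 160/1.668

Q ≈ 95.9 W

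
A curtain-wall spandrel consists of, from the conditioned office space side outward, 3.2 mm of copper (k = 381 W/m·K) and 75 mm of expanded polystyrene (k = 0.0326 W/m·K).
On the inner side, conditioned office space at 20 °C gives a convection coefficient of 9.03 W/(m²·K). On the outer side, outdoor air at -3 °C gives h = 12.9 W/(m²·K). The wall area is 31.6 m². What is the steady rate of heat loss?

Q ≈ 292 W

Thermal resistances in series:
R_inner film = 1/(h_i·A) = 1/(9.03×31.6) = 0.003504 K/W
R_copper = L/(kA) = 0.0032/(381×31.6) = 2.658×10^-7 K/W
R_expanded polystyrene = L/(kA) = 0.075/(0.0326×31.6) = 0.0728 K/W
R_outer film = 1/(h_o·A) = 1/(12.9×31.6) = 0.002453 K/W
R_total = 0.07876 K/W
Q = ΔT / R_total = 23 / 0.07876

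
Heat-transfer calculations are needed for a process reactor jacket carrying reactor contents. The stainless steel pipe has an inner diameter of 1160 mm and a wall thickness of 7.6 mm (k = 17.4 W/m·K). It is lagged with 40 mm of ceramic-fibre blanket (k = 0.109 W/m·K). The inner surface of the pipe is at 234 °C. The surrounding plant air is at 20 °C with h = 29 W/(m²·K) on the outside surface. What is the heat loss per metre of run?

q′ ≈ 2040 W/m

Radial resistances (cylindrical: R_cond = ln(r_o/r_i)/(2πkL), R_conv = 1/(h·2πrL)):
R_stainless steel pipe wall = ln(587.6/580)/(2π×17.4×1) = 1.191×10^-4 K/W
R_ceramic-fibre blanket = ln(627.6/587.6)/(2π×0.109×1) = 0.09616 K/W
R_outer film = 1/(h_o·2πr_oL) = 1/(29×2π×0.6276×1) = 0.008745 K/W
R_total = 0.105 K/W
Q = ΔT/R_total = 214/0.105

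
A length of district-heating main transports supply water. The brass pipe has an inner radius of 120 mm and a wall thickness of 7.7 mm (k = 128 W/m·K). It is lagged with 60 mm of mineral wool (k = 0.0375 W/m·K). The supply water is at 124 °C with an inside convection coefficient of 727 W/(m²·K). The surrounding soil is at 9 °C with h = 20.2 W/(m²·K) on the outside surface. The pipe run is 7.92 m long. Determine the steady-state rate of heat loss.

Per-layer cylindrical resistances, series-summed:
R_inner film = 1/(h_i·2πr₁L) = 1/(727×2π×0.12×7.92) = 2.303×10^-4 K/W
R_brass pipe wall = ln(127.7/120)/(2π×128×7.92) = 9.764×10^-6 K/W
R_mineral wool = ln(187.7/127.7)/(2π×0.0375×7.92) = 0.2064 K/W
R_outer film = 1/(h_o·2πr_oL) = 1/(20.2×2π×0.1877×7.92) = 0.0053 K/W
R_total = 0.2119 K/W
Q = ΔT/R_total = 115/0.2119

Q ≈ 543 W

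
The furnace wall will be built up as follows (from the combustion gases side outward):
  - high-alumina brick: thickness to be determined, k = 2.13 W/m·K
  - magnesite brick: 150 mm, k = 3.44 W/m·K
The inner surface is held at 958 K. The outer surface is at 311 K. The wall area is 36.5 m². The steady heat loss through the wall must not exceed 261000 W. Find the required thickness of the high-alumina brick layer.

Series thermal resistances:
R_magnesite brick = L/(kA) = 0.15/(3.44×36.5) = 0.001195 K/W
Sum of the known resistances R_other = 0.001195 K/W
Required total resistance R_tot = ΔT/Q_allow = 647/261000 = 0.002479 K/W
R_high-alumina brick = R_tot − R_other = 0.001284 K/W
L = R·k·A = 0.001284×2.13×36.5

L ≈ 99.8 mm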